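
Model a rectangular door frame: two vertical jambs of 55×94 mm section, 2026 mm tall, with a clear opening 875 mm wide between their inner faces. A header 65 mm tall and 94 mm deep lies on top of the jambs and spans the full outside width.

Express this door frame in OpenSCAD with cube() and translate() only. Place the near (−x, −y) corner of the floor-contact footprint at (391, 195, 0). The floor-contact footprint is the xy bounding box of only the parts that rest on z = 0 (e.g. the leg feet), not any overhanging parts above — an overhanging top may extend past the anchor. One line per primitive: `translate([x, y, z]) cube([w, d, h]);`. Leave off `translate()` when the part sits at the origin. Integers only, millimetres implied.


translate([391, 195, 0]) cube([55, 94, 2026]);
translate([1321, 195, 0]) cube([55, 94, 2026]);
translate([391, 195, 2026]) cube([985, 94, 65]);


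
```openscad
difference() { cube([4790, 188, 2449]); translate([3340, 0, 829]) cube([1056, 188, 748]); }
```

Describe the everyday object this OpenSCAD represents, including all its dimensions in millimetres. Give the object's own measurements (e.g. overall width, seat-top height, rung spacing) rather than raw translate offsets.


A wall 4790 mm long (x), 188 mm thick (y), 2449 mm tall, with a rectangular window opening cut through it. The opening is 1056 mm wide and 748 mm tall; its sill is at z = 829 mm and its near (−x) edge is 3340 mm from the wall's −x end. The opening passes through the full wall thickness.


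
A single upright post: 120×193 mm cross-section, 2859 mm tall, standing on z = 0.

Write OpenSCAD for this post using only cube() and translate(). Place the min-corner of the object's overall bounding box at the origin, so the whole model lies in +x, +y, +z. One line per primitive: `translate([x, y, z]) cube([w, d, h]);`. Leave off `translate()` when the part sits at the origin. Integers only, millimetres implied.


cube([120, 193, 2859]);


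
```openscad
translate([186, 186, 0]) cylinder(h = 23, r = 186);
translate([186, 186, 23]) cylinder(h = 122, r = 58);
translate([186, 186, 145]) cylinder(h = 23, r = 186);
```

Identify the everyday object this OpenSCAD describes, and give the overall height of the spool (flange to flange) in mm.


A spool. The overall height is 168 mm.

Three coaxial cylinders, large–small–large — a spool. Two 23 mm flanges and a 122 mm core give 23 + 122 + 23 = 168 mm.


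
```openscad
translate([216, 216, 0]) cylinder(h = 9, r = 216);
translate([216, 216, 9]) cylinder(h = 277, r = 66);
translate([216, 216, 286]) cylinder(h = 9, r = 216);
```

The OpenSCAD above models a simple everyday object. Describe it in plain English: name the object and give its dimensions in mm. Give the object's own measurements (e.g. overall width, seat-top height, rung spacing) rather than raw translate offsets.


A spool: two coaxial disc flanges of radius 216 mm and thickness 9 mm, joined by a core cylinder of radius 66 mm and height 277 mm. The lower flange rests on z = 0 and the three cylinders share a vertical axis.


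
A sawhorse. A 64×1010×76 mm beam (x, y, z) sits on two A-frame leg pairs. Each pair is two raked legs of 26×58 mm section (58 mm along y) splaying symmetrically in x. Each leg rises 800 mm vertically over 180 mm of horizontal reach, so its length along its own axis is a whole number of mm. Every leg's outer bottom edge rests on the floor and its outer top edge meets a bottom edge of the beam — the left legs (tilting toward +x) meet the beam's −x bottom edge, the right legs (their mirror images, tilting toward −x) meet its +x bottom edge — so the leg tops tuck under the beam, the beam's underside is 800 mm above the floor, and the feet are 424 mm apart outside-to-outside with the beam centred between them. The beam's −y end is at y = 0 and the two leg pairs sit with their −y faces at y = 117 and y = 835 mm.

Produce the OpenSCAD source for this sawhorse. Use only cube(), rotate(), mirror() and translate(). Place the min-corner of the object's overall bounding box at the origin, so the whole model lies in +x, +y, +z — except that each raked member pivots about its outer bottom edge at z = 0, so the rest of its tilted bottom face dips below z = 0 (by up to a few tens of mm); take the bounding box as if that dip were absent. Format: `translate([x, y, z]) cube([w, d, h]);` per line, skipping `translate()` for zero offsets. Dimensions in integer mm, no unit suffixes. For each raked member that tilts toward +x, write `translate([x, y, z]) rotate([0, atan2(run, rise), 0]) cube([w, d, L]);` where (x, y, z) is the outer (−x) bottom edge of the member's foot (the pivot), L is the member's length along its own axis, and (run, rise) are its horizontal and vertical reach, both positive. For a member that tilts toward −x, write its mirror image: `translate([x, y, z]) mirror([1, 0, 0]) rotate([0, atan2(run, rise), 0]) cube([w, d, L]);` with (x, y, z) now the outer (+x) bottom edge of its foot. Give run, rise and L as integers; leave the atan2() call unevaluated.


translate([180, 0, 800]) cube([64, 1010, 76]);
translate([0, 117, 0]) rotate([0, atan2(180, 800), 0]) cube([26, 58, 820]);
translate([424, 117, 0]) mirror([1, 0, 0]) rotate([0, atan2(180, 800), 0]) cube([26, 58, 820]);
translate([0, 835, 0]) rotate([0, atan2(180, 800), 0]) cube([26, 58, 820]);
translate([424, 835, 0]) mirror([1, 0, 0]) rotate([0, atan2(180, 800), 0]) cube([26, 58, 820]);


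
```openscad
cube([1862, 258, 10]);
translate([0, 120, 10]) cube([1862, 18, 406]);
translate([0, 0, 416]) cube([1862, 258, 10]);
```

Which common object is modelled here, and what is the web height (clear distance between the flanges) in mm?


An I-beam. The web height is 406 mm.

Two wide flanges with a thin centred web — an I-beam. Overall 426 mm minus two 10 mm flanges gives a web of 426 − 2·10 = 406 mm.


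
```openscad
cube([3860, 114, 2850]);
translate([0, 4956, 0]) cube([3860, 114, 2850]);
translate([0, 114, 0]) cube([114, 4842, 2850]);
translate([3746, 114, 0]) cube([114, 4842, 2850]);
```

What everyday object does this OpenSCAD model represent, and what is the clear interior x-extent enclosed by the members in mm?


A house (or room) frame. The interior width is 3632 mm.

Four 2850 mm walls enclosing a rectangle with no floor or roof — a room or house frame. Outside width is 3860 mm and wall thickness is 114 mm, so the interior width is 3860 − 2 × 114 = 3632 mm.


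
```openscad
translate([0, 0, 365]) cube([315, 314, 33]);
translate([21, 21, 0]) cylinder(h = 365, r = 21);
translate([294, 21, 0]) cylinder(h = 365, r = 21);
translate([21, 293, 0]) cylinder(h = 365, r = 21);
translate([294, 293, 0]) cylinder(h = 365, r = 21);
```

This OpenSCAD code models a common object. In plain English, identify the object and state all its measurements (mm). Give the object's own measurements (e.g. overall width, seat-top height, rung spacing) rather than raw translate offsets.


A four-legged stool. The seat is a 315×314×33 mm slab whose top surface is at z = 398 mm; four round legs, each 42 mm in diameter, run from the floor (z = 0) to the underside of the seat, each leg's axis is inset half a diameter from the nearest pair of seat edges (so the leg's bounding box is flush with the corner).


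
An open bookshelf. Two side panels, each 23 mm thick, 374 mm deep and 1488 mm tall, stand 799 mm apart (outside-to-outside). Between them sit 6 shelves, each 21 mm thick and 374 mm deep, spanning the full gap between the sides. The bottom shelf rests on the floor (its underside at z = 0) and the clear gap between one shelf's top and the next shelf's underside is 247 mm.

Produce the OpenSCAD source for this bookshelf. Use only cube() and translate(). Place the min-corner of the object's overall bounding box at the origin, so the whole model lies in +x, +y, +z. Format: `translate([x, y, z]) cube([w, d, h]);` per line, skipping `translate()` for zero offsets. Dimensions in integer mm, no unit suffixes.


cube([23, 374, 1488]);
translate([776, 0, 0]) cube([23, 374, 1488]);
translate([23, 0, 0]) cube([753, 374, 21]);
translate([23, 0, 268]) cube([753, 374, 21]);
translate([23, 0, 536]) cube([753, 374, 21]);
translate([23, 0, 804]) cube([753, 374, 21]);
translate([23, 0, 1072]) cube([753, 374, 21]);
translate([23, 0, 1340]) cube([753, 374, 21]);


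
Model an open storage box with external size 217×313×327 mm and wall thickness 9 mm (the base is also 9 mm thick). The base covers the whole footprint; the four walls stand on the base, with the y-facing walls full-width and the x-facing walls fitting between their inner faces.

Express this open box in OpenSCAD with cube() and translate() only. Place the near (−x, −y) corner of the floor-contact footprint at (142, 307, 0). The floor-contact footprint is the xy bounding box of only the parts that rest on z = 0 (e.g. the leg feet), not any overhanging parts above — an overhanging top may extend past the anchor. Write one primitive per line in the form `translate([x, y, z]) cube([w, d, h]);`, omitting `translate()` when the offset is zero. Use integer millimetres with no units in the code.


translate([142, 307, 0]) cube([217, 313, 9]);
translate([142, 307, 9]) cube([217, 9, 318]);
translate([142, 611, 9]) cube([217, 9, 318]);
translate([142, 316, 9]) cube([9, 295, 318]);
translate([350, 316, 9]) cube([9, 295, 318]);


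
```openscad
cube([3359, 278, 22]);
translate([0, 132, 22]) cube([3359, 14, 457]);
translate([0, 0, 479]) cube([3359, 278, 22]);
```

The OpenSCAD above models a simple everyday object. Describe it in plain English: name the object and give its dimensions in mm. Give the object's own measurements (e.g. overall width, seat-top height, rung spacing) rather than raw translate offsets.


An I-beam lying along x, 3359 mm long. Overall section height 501 mm. Two flanges 278 mm wide (y) and 22 mm thick, one on the floor and one at the top; a web 14 mm thick runs between them, centred on the flange width.


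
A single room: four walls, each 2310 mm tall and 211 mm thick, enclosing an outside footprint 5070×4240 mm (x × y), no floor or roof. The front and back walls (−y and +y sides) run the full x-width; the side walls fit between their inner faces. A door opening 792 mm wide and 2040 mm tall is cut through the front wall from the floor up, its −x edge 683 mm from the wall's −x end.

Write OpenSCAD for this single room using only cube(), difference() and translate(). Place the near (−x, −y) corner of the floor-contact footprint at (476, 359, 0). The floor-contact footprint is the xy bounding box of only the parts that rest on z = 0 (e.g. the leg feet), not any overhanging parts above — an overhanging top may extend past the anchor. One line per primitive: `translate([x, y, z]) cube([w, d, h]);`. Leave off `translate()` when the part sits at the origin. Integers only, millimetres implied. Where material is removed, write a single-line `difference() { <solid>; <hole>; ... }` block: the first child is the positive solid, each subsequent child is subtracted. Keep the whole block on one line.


difference() { translate([476, 359, 0]) cube([5070, 211, 2310]); translate([1159, 359, 0]) cube([792, 211, 2040]); }
translate([476, 4388, 0]) cube([5070, 211, 2310]);
translate([476, 570, 0]) cube([211, 3818, 2310]);
translate([5335, 570, 0]) cube([211, 3818, 2310]);


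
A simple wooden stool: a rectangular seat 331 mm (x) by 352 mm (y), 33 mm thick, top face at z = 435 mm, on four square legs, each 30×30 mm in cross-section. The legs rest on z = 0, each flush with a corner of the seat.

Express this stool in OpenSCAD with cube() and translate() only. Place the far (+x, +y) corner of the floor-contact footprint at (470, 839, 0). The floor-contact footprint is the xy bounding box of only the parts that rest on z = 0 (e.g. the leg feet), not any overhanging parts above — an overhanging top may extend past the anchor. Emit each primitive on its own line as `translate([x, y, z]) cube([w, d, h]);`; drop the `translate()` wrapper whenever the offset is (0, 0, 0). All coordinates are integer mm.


// leg_h = 435 - 33 = 402
translate([139, 487, 402]) cube([331, 352, 33]);
translate([139, 487, 0]) cube([30, 30, 402]);
translate([440, 487, 0]) cube([30, 30, 402]);
translate([139, 809, 0]) cube([30, 30, 402]);
translate([440, 809, 0]) cube([30, 30, 402]);


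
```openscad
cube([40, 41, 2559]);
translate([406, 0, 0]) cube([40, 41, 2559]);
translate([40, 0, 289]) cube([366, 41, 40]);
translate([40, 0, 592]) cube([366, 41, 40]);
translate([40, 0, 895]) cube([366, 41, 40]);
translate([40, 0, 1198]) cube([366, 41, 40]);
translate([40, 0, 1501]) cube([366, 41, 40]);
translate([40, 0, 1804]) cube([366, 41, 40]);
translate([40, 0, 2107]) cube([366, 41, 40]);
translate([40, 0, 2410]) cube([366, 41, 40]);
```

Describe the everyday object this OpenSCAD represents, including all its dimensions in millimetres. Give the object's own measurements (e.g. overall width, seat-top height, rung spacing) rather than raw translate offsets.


A straight ladder. Two 40×41 mm vertical rails, 2559 mm tall, stand 446 mm apart (outside-to-outside) with their front faces coplanar on the −y side. 8 rungs, each 41 mm deep and 40 mm tall, span between the inner faces of the rails, front faces flush with the rails. The lowest rung's underside is at z = 289 mm and rungs are spaced 303 mm apart (underside to underside).


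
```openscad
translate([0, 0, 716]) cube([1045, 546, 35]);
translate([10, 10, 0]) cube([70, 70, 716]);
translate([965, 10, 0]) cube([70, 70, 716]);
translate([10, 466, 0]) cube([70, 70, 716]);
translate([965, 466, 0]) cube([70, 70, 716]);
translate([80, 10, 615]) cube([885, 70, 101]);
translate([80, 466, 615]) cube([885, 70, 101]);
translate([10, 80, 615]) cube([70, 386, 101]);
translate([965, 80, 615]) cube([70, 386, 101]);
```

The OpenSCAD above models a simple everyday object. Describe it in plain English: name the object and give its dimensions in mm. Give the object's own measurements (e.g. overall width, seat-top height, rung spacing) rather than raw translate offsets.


A table: top 1045 mm (x) × 546 mm (y), 35 mm thick, upper face at z = 751 mm, on four 70×70 mm square legs, each inset 10 mm from the nearest pair of top edges from z = 0 to the bottom of the top. Four apron rails, 70 mm thick and 101 mm tall, run between adjacent legs with their top edges flush with the underside of the top and their outer faces flush with the legs' outer faces.


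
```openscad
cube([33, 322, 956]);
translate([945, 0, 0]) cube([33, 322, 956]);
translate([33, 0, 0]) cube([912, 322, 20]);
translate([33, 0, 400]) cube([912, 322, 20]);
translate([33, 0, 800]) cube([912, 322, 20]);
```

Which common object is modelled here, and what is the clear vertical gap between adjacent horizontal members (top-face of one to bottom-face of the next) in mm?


A bookshelf. The clear shelf gap is 380 mm.

Two tall side panels with 3 horizontal boards between them — a bookshelf. The first two shelf undersides are at z = 0 and z = 400; with shelf thickness 20, the clear gap is 400 − 0 − 20 = 380 mm.


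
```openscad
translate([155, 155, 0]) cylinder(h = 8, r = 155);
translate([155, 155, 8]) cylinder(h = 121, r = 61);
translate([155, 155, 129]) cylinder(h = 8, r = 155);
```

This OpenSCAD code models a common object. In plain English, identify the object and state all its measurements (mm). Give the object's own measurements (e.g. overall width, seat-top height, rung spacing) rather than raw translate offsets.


A spool: two coaxial disc flanges of radius 155 mm and thickness 8 mm, joined by a core cylinder of radius 61 mm and height 121 mm. The lower flange rests on z = 0 and the three cylinders share a vertical axis.


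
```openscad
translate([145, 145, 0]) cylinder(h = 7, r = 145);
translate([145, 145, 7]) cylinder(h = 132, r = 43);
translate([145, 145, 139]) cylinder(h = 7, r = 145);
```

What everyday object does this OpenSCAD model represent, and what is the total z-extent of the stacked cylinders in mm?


A spool. The overall height is 146 mm.

Three coaxial cylinders, large–small–large — a spool. Two 7 mm flanges and a 132 mm core give 7 + 132 + 7 = 146 mm.


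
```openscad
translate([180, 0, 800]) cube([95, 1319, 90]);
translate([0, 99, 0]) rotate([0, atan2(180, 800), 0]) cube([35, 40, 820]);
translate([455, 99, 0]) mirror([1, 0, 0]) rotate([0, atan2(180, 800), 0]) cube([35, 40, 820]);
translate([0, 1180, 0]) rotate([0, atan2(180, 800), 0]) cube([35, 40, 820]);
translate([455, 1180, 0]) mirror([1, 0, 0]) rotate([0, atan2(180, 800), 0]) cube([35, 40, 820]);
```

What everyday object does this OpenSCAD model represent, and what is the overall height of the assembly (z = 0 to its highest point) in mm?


A sawhorse. The overall height is 890 mm.

A beam across two mirrored pairs of raked legs — a sawhorse. The beam's underside is at z = 800 (matching the legs' vertical rise in atan2(180, 800)) and the beam is 90 mm tall, so its top is at 800 + 90 = 890 mm. The raked legs top out at the beam's underside, so that is the highest point.


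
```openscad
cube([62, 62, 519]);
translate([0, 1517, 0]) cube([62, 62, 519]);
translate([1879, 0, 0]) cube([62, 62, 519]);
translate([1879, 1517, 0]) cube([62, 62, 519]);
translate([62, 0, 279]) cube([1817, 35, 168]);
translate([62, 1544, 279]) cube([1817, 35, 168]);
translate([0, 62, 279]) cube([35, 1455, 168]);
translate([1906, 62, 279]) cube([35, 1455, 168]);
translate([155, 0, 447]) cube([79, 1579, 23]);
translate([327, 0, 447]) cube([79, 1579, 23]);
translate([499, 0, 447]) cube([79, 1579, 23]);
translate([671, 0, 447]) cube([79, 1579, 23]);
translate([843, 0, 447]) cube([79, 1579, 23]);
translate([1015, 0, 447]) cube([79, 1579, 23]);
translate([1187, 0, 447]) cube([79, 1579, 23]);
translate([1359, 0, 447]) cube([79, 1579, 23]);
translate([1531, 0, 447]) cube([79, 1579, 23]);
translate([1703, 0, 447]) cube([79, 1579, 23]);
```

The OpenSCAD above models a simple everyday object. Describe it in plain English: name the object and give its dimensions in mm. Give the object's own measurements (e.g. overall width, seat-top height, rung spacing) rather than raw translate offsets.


A bed frame 1941 mm long (x) by 1579 mm wide (y). Four 62×62 mm corner posts, 519 mm tall, at the corners of the footprint. Four rails of 35 mm thickness and 168 mm height run between adjacent posts with their undersides at z = 279 mm, their outer faces flush with the outside of the frame (the two x-running rails run between the posts' inner faces; the two y-running rails run between the posts' inner faces). 10 slats, each 79 mm wide (x) and 23 mm thick, lie across the top of the two x-running rails, running the full 1579 mm width of the frame in y; along x they sit between the end posts with a 93 mm gap after the −x posts and between neighbouring slats, leaving 97 mm before the +x posts.


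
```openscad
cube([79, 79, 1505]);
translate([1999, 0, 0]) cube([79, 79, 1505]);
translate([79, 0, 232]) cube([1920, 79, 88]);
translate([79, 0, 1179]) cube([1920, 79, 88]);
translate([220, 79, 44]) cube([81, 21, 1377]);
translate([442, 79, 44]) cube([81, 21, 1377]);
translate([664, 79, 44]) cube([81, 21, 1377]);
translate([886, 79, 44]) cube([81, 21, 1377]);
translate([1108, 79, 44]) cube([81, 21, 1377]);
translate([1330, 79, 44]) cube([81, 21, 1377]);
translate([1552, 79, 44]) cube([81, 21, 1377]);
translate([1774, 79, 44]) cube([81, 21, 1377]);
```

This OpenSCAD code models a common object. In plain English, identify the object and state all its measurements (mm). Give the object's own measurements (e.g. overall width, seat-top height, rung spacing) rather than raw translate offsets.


A fence section. Two 79×79 mm posts, 1505 mm tall, stand on the floor with a clear span of 1920 mm between their inner faces. Two horizontal rails of 79×88 mm section span the gap between the posts with their undersides at z = 232 mm and z = 1179 mm, flush with the posts' −y face. 8 pickets, each 81 mm wide, 21 mm thick and 1377 mm tall, are fixed to the +y face of the rails with their bottoms at z = 44 mm, spaced across the span with a 141 mm gap after the −x post and between neighbouring pickets, with 144 mm left before the +x post.


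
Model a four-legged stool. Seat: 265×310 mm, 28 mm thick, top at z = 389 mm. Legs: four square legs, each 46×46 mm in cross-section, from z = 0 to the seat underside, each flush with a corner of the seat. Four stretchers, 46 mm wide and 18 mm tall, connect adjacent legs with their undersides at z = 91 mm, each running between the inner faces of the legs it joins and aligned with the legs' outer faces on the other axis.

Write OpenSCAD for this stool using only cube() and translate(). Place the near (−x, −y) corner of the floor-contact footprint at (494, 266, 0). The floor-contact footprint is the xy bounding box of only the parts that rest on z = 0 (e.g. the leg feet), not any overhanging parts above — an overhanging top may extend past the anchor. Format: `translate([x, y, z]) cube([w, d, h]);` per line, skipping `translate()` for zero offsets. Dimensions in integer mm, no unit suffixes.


translate([494, 266, 361]) cube([265, 310, 28]);
translate([494, 266, 0]) cube([46, 46, 361]);
translate([713, 266, 0]) cube([46, 46, 361]);
translate([494, 530, 0]) cube([46, 46, 361]);
translate([713, 530, 0]) cube([46, 46, 361]);
translate([540, 266, 91]) cube([173, 46, 18]);
translate([540, 530, 91]) cube([173, 46, 18]);
translate([494, 312, 91]) cube([46, 218, 18]);
translate([713, 312, 91]) cube([46, 218, 18]);


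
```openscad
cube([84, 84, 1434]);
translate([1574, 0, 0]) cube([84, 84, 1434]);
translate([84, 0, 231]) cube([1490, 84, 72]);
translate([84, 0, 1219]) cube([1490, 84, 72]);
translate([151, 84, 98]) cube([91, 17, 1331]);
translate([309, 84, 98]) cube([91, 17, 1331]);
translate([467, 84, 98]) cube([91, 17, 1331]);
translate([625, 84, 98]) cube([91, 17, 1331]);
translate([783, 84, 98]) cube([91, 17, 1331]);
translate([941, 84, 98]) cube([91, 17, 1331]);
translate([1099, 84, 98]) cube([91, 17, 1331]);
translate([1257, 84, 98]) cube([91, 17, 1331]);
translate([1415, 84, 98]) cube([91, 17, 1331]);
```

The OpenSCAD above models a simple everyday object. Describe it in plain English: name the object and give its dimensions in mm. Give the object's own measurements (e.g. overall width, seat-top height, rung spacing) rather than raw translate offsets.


A fence section. Two 84×84 mm posts, 1434 mm tall, stand on the floor with a clear span of 1490 mm between their inner faces. Two horizontal rails of 84×72 mm section span the gap between the posts with their undersides at z = 231 mm and z = 1219 mm, flush with the posts' −y face. 9 pickets, each 91 mm wide, 17 mm thick and 1331 mm tall, are fixed to the +y face of the rails with their bottoms at z = 98 mm, spaced across the span with a 67 mm gap after the −x post and between neighbouring pickets, with 68 mm left before the +x post.


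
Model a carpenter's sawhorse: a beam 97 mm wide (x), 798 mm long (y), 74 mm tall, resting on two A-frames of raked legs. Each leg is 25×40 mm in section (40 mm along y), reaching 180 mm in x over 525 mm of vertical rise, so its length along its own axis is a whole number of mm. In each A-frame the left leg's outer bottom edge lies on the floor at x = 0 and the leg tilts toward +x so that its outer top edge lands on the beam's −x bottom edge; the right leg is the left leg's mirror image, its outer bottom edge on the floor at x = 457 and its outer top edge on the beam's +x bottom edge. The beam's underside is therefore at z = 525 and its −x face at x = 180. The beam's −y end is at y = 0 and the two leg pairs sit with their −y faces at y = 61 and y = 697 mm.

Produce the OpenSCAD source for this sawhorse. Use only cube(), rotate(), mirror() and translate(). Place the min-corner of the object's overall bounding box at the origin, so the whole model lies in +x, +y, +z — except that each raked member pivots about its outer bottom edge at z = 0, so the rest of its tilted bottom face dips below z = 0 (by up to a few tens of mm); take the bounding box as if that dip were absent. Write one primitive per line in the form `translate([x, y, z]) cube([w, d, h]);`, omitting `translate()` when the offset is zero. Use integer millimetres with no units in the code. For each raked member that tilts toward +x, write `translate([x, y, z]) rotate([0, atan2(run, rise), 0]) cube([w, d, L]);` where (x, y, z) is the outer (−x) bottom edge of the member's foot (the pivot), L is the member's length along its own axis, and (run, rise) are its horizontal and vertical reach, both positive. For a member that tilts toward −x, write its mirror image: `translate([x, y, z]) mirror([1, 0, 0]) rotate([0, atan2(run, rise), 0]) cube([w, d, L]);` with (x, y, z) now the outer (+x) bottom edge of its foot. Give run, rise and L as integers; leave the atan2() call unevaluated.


translate([180, 0, 525]) cube([97, 798, 74]);
translate([0, 61, 0]) rotate([0, atan2(180, 525), 0]) cube([25, 40, 555]);
translate([457, 61, 0]) mirror([1, 0, 0]) rotate([0, atan2(180, 525), 0]) cube([25, 40, 555]);
translate([0, 697, 0]) rotate([0, atan2(180, 525), 0]) cube([25, 40, 555]);
translate([457, 697, 0]) mirror([1, 0, 0]) rotate([0, atan2(180, 525), 0]) cube([25, 40, 555]);


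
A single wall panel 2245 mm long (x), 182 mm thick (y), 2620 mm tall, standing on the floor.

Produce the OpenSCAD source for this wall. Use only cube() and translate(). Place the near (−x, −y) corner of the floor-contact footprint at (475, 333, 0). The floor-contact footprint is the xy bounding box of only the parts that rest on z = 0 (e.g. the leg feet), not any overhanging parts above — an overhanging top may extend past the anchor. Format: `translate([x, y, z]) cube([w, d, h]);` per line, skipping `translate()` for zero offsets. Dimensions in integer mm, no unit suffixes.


translate([475, 333, 0]) cube([2245, 182, 2620]);


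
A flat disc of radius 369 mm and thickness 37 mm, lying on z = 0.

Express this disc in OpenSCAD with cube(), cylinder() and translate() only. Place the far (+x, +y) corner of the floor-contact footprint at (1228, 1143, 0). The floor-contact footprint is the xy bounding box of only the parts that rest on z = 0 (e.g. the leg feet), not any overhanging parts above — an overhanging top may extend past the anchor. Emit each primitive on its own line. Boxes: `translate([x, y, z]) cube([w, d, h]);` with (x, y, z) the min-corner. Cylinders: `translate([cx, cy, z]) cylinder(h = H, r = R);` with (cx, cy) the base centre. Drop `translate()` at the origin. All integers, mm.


translate([859, 774, 0]) cylinder(h = 37, r = 369);


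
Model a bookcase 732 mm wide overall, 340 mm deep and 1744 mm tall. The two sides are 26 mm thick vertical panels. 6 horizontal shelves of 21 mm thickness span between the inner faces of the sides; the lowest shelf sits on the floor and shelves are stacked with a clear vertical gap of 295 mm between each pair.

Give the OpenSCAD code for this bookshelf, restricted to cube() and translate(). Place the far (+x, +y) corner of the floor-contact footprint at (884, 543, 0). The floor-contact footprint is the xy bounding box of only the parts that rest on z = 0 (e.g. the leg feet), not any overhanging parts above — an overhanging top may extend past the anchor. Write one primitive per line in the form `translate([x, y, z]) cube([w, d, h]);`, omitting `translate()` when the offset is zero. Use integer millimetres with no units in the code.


translate([152, 203, 0]) cube([26, 340, 1744]);
translate([858, 203, 0]) cube([26, 340, 1744]);
translate([178, 203, 0]) cube([680, 340, 21]);
translate([178, 203, 316]) cube([680, 340, 21]);
translate([178, 203, 632]) cube([680, 340, 21]);
translate([178, 203, 948]) cube([680, 340, 21]);
translate([178, 203, 1264]) cube([680, 340, 21]);
translate([178, 203, 1580]) cube([680, 340, 21]);


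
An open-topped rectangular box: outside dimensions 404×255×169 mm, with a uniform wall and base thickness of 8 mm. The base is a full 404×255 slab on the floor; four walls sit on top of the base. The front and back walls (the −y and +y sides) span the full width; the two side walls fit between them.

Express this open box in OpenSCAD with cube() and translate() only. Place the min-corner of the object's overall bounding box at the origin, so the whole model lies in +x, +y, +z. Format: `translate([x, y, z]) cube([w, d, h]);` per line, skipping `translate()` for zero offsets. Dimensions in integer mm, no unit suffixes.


cube([404, 255, 8]);
translate([0, 0, 8]) cube([404, 8, 161]);
translate([0, 247, 8]) cube([404, 8, 161]);
translate([0, 8, 8]) cube([8, 239, 161]);
translate([396, 8, 8]) cube([8, 239, 161]);


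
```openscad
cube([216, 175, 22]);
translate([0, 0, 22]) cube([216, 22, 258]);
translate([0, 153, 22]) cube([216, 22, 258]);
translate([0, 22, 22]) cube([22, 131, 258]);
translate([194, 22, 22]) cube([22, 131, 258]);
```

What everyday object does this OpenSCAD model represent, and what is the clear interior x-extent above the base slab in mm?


An open box. The internal width is 172 mm.

A 216×175 base slab with four walls standing on it — an open box. The base is 216 mm wide and the walls are 22 mm thick, so the internal width is 216 − 2 × 22 = 172 mm.


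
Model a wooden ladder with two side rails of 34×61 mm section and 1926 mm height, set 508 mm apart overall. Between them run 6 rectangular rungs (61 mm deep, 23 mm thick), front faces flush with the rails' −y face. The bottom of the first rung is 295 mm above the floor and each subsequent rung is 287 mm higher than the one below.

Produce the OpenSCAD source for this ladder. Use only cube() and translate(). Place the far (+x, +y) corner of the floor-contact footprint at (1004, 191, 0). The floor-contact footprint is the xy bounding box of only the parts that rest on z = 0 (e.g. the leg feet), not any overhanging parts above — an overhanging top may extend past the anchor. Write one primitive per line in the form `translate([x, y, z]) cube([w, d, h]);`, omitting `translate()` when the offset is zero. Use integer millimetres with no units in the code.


translate([496, 130, 0]) cube([34, 61, 1926]);
translate([970, 130, 0]) cube([34, 61, 1926]);
translate([530, 130, 295]) cube([440, 61, 23]);
translate([530, 130, 582]) cube([440, 61, 23]);
translate([530, 130, 869]) cube([440, 61, 23]);
translate([530, 130, 1156]) cube([440, 61, 23]);
translate([530, 130, 1443]) cube([440, 61, 23]);
translate([530, 130, 1730]) cube([440, 61, 23]);


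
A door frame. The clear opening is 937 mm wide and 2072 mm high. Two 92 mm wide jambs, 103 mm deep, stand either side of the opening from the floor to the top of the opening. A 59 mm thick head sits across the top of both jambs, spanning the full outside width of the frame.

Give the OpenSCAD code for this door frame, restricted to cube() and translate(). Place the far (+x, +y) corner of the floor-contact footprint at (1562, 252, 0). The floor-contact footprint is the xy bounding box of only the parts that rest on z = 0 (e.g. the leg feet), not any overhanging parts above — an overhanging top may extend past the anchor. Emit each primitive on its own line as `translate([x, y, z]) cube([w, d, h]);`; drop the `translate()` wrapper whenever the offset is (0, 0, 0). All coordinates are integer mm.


translate([441, 149, 0]) cube([92, 103, 2072]);
translate([1470, 149, 0]) cube([92, 103, 2072]);
translate([441, 149, 2072]) cube([1121, 103, 59]);


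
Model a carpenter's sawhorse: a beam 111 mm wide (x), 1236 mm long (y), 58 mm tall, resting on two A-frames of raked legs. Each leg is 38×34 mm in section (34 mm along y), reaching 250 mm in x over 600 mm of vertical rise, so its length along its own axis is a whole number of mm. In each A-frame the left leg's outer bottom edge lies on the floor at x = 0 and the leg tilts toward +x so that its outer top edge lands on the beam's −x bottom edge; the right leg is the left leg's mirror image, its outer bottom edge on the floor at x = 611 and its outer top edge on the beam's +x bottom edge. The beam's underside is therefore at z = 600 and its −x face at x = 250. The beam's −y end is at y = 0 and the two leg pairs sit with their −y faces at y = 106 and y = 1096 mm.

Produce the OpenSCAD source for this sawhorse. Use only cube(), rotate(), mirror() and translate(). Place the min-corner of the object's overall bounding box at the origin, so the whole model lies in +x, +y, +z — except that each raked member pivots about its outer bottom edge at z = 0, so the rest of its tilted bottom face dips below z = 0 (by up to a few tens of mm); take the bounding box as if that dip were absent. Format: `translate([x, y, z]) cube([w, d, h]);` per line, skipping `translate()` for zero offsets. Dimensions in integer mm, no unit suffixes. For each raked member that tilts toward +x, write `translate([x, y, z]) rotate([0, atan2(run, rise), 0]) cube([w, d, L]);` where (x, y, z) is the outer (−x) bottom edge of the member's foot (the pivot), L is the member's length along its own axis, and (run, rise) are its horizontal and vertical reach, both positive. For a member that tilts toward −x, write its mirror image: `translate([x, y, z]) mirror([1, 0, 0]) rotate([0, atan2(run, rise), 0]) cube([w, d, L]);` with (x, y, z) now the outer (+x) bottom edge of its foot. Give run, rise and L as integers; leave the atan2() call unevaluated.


translate([250, 0, 600]) cube([111, 1236, 58]);
translate([0, 106, 0]) rotate([0, atan2(250, 600), 0]) cube([38, 34, 650]);
translate([611, 106, 0]) mirror([1, 0, 0]) rotate([0, atan2(250, 600), 0]) cube([38, 34, 650]);
translate([0, 1096, 0]) rotate([0, atan2(250, 600), 0]) cube([38, 34, 650]);
translate([611, 1096, 0]) mirror([1, 0, 0]) rotate([0, atan2(250, 600), 0]) cube([38, 34, 650]);


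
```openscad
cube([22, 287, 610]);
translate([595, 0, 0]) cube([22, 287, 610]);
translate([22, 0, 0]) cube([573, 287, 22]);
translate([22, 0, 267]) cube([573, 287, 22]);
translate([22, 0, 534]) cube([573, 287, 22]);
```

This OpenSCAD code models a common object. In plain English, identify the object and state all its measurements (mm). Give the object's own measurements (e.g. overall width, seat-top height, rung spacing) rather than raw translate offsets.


An open bookshelf. Two side panels, each 22 mm thick, 287 mm deep and 610 mm tall, stand 617 mm apart (outside-to-outside). Between them sit 3 shelves, each 22 mm thick and 287 mm deep, spanning the full gap between the sides. The bottom shelf rests on the floor (its underside at z = 0) and the clear gap between one shelf's top and the next shelf's underside is 245 mm.


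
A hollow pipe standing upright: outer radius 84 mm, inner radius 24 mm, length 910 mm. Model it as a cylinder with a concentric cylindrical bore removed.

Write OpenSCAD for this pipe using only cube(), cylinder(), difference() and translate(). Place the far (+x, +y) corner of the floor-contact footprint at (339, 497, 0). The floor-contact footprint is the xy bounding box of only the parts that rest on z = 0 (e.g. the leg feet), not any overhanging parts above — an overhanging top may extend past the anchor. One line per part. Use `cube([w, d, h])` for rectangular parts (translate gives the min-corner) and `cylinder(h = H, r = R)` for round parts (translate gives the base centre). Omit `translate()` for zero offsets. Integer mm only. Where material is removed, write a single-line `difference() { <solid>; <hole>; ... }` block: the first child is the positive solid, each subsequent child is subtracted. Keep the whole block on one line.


difference() { translate([255, 413, 0]) cylinder(h = 910, r = 84); translate([255, 413, 0]) cylinder(h = 910, r = 24); }


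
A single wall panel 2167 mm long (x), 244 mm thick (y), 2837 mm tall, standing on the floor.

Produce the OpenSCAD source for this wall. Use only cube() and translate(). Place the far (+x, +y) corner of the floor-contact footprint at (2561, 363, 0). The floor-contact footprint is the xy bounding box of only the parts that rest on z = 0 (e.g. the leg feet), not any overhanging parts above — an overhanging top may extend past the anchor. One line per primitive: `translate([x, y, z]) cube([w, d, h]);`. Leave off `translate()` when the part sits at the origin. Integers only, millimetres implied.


translate([394, 119, 0]) cube([2167, 244, 2837]);


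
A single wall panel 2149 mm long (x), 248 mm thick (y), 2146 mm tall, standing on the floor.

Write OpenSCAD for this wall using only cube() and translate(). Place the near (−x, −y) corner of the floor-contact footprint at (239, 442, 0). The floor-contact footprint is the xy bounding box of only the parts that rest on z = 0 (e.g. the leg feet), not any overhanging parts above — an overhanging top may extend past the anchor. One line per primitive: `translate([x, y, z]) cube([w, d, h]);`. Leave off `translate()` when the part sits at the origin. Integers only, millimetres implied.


translate([239, 442, 0]) cube([2149, 248, 2146]);


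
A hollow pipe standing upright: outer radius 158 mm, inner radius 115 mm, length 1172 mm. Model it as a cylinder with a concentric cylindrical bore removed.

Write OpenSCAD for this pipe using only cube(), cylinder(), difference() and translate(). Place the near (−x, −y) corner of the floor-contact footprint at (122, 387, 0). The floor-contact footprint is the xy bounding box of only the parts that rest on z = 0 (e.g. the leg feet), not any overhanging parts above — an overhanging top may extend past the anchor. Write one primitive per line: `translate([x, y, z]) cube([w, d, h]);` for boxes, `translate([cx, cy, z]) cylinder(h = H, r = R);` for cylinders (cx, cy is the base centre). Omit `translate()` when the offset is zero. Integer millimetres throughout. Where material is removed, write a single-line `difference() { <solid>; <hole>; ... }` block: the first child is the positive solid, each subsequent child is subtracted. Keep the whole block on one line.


difference() { translate([280, 545, 0]) cylinder(h = 1172, r = 158); translate([280, 545, 0]) cylinder(h = 1172, r = 115); }


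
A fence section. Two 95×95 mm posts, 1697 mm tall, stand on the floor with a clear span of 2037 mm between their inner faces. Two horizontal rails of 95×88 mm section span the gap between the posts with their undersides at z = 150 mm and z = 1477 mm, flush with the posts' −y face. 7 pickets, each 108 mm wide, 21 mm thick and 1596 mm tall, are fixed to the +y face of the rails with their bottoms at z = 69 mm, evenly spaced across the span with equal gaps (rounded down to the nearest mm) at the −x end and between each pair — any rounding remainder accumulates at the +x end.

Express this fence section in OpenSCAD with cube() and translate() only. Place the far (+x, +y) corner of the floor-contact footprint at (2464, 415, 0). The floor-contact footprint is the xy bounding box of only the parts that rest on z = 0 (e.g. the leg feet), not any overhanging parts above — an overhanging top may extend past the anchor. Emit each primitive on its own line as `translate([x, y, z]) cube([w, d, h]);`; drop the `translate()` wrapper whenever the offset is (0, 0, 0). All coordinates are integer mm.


translate([237, 320, 0]) cube([95, 95, 1697]);
translate([2369, 320, 0]) cube([95, 95, 1697]);
translate([332, 320, 150]) cube([2037, 95, 88]);
translate([332, 320, 1477]) cube([2037, 95, 88]);
translate([492, 415, 69]) cube([108, 21, 1596]);
translate([760, 415, 69]) cube([108, 21, 1596]);
translate([1028, 415, 69]) cube([108, 21, 1596]);
translate([1296, 415, 69]) cube([108, 21, 1596]);
translate([1564, 415, 69]) cube([108, 21, 1596]);
translate([1832, 415, 69]) cube([108, 21, 1596]);
translate([2100, 415, 69]) cube([108, 21, 1596]);


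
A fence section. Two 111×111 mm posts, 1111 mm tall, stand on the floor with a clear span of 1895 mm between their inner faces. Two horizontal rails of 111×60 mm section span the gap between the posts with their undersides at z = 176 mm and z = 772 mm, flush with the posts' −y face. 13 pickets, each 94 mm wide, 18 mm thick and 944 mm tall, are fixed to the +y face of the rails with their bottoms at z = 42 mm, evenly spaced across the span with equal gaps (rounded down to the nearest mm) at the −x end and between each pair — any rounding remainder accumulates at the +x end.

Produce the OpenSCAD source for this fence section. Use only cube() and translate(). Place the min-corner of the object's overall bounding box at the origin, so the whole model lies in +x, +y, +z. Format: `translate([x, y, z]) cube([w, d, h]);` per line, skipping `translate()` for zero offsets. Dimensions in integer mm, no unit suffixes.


cube([111, 111, 1111]);
translate([2006, 0, 0]) cube([111, 111, 1111]);
translate([111, 0, 176]) cube([1895, 111, 60]);
translate([111, 0, 772]) cube([1895, 111, 60]);
translate([159, 111, 42]) cube([94, 18, 944]);
translate([301, 111, 42]) cube([94, 18, 944]);
translate([443, 111, 42]) cube([94, 18, 944]);
translate([585, 111, 42]) cube([94, 18, 944]);
translate([727, 111, 42]) cube([94, 18, 944]);
translate([869, 111, 42]) cube([94, 18, 944]);
translate([1011, 111, 42]) cube([94, 18, 944]);
translate([1153, 111, 42]) cube([94, 18, 944]);
translate([1295, 111, 42]) cube([94, 18, 944]);
translate([1437, 111, 42]) cube([94, 18, 944]);
translate([1579, 111, 42]) cube([94, 18, 944]);
translate([1721, 111, 42]) cube([94, 18, 944]);
translate([1863, 111, 42]) cube([94, 18, 944]);
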